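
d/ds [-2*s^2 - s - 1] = -4*s - 1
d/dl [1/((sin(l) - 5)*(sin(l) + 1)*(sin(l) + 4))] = 3*(cos(l)^2 + 6)*cos(l)/((sin(l) - 5)^2*(sin(l) + 1)^2*(sin(l) + 4)^2)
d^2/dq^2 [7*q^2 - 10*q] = 14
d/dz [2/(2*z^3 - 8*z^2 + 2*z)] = (-3*z^2 + 8*z - 1)/(z^2*(z^2 - 4*z + 1)^2)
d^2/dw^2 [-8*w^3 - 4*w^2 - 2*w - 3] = -48*w - 8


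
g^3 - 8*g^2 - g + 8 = (g - 8)*(g - 1)*(g + 1)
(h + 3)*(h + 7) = h^2 + 10*h + 21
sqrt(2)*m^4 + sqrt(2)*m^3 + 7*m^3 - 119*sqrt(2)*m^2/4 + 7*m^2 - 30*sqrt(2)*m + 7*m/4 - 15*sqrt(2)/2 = (m + 1/2)*(m - 5*sqrt(2)/2)*(m + 6*sqrt(2))*(sqrt(2)*m + sqrt(2)/2)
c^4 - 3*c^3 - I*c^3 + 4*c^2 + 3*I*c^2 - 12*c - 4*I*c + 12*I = (c - 3)*(c - 2*I)*(c - I)*(c + 2*I)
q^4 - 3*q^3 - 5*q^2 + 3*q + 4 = (q - 4)*(q - 1)*(q + 1)^2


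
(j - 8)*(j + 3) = j^2 - 5*j - 24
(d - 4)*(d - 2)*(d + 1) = d^3 - 5*d^2 + 2*d + 8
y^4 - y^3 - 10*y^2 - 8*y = y*(y - 4)*(y + 1)*(y + 2)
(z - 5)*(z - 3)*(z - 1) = z^3 - 9*z^2 + 23*z - 15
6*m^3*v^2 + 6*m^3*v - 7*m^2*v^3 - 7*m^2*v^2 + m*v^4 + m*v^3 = v*(-6*m + v)*(-m + v)*(m*v + m)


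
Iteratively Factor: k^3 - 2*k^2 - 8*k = (k)*(k^2 - 2*k - 8) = k*(k + 2)*(k - 4)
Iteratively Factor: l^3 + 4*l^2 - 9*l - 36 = (l - 3)*(l^2 + 7*l + 12) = (l - 3)*(l + 3)*(l + 4)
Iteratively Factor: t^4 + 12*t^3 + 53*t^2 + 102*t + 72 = (t + 4)*(t^3 + 8*t^2 + 21*t + 18) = (t + 2)*(t + 4)*(t^2 + 6*t + 9) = (t + 2)*(t + 3)*(t + 4)*(t + 3)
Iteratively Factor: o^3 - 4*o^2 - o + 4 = (o - 1)*(o^2 - 3*o - 4) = (o - 4)*(o - 1)*(o + 1)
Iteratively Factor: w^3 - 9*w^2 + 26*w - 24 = (w - 2)*(w^2 - 7*w + 12) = (w - 4)*(w - 2)*(w - 3)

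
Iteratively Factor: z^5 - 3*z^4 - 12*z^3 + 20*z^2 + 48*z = (z + 2)*(z^4 - 5*z^3 - 2*z^2 + 24*z) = (z - 3)*(z + 2)*(z^3 - 2*z^2 - 8*z) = (z - 4)*(z - 3)*(z + 2)*(z^2 + 2*z) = z*(z - 4)*(z - 3)*(z + 2)*(z + 2)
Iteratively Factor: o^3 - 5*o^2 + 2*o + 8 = (o - 2)*(o^2 - 3*o - 4) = (o - 2)*(o + 1)*(o - 4)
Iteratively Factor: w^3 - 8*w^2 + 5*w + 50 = (w - 5)*(w^2 - 3*w - 10) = (w - 5)^2*(w + 2)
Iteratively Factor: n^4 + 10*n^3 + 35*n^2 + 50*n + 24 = (n + 4)*(n^3 + 6*n^2 + 11*n + 6) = (n + 3)*(n + 4)*(n^2 + 3*n + 2) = (n + 1)*(n + 3)*(n + 4)*(n + 2)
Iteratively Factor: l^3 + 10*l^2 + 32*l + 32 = (l + 4)*(l^2 + 6*l + 8) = (l + 4)^2*(l + 2)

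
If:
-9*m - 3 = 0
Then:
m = -1/3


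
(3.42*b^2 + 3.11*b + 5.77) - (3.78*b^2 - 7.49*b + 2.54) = -0.36*b^2 + 10.6*b + 3.23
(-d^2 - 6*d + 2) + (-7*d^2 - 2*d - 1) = -8*d^2 - 8*d + 1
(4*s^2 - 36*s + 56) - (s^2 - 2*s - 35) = 3*s^2 - 34*s + 91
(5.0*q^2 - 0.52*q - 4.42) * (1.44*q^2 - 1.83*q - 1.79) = 7.2*q^4 - 9.8988*q^3 - 14.3632*q^2 + 9.0194*q + 7.9118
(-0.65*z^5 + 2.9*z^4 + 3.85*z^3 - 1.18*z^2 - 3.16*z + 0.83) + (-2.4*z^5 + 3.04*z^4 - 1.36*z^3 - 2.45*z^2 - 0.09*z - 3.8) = -3.05*z^5 + 5.94*z^4 + 2.49*z^3 - 3.63*z^2 - 3.25*z - 2.97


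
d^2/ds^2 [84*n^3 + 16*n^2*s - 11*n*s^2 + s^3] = -22*n + 6*s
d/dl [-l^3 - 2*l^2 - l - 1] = -3*l^2 - 4*l - 1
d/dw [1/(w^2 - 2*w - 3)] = 2*(1 - w)/(-w^2 + 2*w + 3)^2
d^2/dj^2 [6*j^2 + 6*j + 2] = 12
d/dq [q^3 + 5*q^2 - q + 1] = 3*q^2 + 10*q - 1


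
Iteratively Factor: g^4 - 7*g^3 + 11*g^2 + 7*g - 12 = (g - 4)*(g^3 - 3*g^2 - g + 3) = (g - 4)*(g - 3)*(g^2 - 1) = (g - 4)*(g - 3)*(g - 1)*(g + 1)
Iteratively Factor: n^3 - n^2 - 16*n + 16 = (n + 4)*(n^2 - 5*n + 4) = (n - 1)*(n + 4)*(n - 4)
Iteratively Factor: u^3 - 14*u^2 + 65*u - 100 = (u - 5)*(u^2 - 9*u + 20) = (u - 5)^2*(u - 4)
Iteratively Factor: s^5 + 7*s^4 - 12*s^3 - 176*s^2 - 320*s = (s)*(s^4 + 7*s^3 - 12*s^2 - 176*s - 320) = s*(s + 4)*(s^3 + 3*s^2 - 24*s - 80) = s*(s + 4)^2*(s^2 - s - 20) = s*(s - 5)*(s + 4)^2*(s + 4)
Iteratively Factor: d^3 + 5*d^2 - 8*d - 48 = (d - 3)*(d^2 + 8*d + 16) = (d - 3)*(d + 4)*(d + 4)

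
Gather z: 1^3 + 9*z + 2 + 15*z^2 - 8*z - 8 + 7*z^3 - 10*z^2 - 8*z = 7*z^3 + 5*z^2 - 7*z - 5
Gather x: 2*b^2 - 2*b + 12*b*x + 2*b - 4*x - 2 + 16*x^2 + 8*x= 2*b^2 + 16*x^2 + x*(12*b + 4) - 2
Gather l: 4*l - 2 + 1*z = 4*l + z - 2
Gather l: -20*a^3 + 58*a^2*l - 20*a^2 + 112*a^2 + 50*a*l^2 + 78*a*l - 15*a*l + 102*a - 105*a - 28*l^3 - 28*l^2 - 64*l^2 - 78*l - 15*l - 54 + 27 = -20*a^3 + 92*a^2 - 3*a - 28*l^3 + l^2*(50*a - 92) + l*(58*a^2 + 63*a - 93) - 27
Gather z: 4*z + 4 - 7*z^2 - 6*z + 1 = -7*z^2 - 2*z + 5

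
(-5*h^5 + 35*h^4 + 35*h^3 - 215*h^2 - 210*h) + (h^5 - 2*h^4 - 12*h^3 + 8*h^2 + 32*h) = -4*h^5 + 33*h^4 + 23*h^3 - 207*h^2 - 178*h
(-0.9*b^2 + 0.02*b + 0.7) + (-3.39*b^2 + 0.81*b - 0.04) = -4.29*b^2 + 0.83*b + 0.66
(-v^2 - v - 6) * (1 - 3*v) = 3*v^3 + 2*v^2 + 17*v - 6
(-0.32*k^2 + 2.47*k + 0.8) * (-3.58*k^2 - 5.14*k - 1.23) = 1.1456*k^4 - 7.1978*k^3 - 15.1662*k^2 - 7.1501*k - 0.984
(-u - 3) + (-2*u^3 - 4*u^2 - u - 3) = -2*u^3 - 4*u^2 - 2*u - 6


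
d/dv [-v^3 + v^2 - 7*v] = -3*v^2 + 2*v - 7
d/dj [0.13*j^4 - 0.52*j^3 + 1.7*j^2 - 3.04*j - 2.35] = 0.52*j^3 - 1.56*j^2 + 3.4*j - 3.04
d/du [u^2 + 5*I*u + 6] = 2*u + 5*I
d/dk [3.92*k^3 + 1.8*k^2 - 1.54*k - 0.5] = 11.76*k^2 + 3.6*k - 1.54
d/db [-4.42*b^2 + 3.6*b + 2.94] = 3.6 - 8.84*b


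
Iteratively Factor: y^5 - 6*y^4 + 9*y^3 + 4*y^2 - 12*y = (y - 3)*(y^4 - 3*y^3 + 4*y) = (y - 3)*(y - 2)*(y^3 - y^2 - 2*y) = (y - 3)*(y - 2)^2*(y^2 + y) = (y - 3)*(y - 2)^2*(y + 1)*(y)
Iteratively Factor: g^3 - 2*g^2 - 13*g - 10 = (g + 1)*(g^2 - 3*g - 10) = (g + 1)*(g + 2)*(g - 5)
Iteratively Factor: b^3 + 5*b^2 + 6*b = (b + 3)*(b^2 + 2*b) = (b + 2)*(b + 3)*(b)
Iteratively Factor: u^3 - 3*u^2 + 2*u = (u - 2)*(u^2 - u) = u*(u - 2)*(u - 1)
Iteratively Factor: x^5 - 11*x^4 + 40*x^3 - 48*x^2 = (x - 4)*(x^4 - 7*x^3 + 12*x^2) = x*(x - 4)*(x^3 - 7*x^2 + 12*x) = x*(x - 4)^2*(x^2 - 3*x) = x*(x - 4)^2*(x - 3)*(x)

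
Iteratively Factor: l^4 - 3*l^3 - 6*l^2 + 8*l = (l)*(l^3 - 3*l^2 - 6*l + 8) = l*(l - 1)*(l^2 - 2*l - 8) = l*(l - 4)*(l - 1)*(l + 2)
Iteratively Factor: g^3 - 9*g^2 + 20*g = (g)*(g^2 - 9*g + 20) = g*(g - 4)*(g - 5)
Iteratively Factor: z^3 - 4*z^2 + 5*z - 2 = (z - 1)*(z^2 - 3*z + 2) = (z - 2)*(z - 1)*(z - 1)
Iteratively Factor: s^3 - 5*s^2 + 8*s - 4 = (s - 2)*(s^2 - 3*s + 2) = (s - 2)^2*(s - 1)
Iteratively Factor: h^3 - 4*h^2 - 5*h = (h + 1)*(h^2 - 5*h) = (h - 5)*(h + 1)*(h)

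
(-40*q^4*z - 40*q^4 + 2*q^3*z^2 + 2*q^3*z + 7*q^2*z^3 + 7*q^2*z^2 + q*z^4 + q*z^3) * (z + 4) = -40*q^4*z^2 - 200*q^4*z - 160*q^4 + 2*q^3*z^3 + 10*q^3*z^2 + 8*q^3*z + 7*q^2*z^4 + 35*q^2*z^3 + 28*q^2*z^2 + q*z^5 + 5*q*z^4 + 4*q*z^3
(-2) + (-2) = -4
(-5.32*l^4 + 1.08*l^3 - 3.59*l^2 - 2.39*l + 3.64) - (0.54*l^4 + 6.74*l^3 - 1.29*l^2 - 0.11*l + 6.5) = -5.86*l^4 - 5.66*l^3 - 2.3*l^2 - 2.28*l - 2.86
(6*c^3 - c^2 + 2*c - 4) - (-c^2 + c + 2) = 6*c^3 + c - 6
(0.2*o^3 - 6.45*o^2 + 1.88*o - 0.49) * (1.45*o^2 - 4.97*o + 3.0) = 0.29*o^5 - 10.3465*o^4 + 35.3825*o^3 - 29.4041*o^2 + 8.0753*o - 1.47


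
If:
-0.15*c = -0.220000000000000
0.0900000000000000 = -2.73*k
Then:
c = 1.47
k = -0.03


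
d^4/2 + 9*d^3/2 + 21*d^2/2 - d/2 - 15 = (d/2 + 1)*(d - 1)*(d + 3)*(d + 5)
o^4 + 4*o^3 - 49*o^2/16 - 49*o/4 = o*(o - 7/4)*(o + 7/4)*(o + 4)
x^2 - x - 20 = (x - 5)*(x + 4)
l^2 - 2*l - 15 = (l - 5)*(l + 3)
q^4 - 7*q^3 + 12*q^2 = q^2*(q - 4)*(q - 3)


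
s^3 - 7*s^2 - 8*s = s*(s - 8)*(s + 1)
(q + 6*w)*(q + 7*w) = q^2 + 13*q*w + 42*w^2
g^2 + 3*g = g*(g + 3)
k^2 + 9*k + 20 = (k + 4)*(k + 5)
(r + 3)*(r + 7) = r^2 + 10*r + 21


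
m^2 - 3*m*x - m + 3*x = (m - 1)*(m - 3*x)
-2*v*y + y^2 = y*(-2*v + y)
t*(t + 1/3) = t^2 + t/3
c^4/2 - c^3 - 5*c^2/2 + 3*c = c*(c/2 + 1)*(c - 3)*(c - 1)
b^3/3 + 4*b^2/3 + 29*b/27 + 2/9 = (b/3 + 1)*(b + 1/3)*(b + 2/3)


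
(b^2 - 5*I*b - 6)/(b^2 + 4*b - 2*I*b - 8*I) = (b - 3*I)/(b + 4)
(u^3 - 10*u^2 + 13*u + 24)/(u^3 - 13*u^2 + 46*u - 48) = (u + 1)/(u - 2)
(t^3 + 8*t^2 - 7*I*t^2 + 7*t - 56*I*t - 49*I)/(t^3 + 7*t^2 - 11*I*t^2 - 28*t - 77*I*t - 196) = (t + 1)/(t - 4*I)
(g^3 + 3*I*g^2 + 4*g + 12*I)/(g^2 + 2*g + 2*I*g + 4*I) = (g^2 + I*g + 6)/(g + 2)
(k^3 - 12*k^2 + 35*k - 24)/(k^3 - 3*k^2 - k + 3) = (k - 8)/(k + 1)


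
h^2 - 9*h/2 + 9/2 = (h - 3)*(h - 3/2)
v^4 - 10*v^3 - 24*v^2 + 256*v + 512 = (v - 8)^2*(v + 2)*(v + 4)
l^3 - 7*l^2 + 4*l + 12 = (l - 6)*(l - 2)*(l + 1)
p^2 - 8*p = p*(p - 8)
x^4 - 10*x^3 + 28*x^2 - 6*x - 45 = (x - 5)*(x - 3)^2*(x + 1)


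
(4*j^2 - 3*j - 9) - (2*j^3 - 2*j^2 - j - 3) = -2*j^3 + 6*j^2 - 2*j - 6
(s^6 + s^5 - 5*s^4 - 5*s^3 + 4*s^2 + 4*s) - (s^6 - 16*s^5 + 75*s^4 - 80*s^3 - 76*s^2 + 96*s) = 17*s^5 - 80*s^4 + 75*s^3 + 80*s^2 - 92*s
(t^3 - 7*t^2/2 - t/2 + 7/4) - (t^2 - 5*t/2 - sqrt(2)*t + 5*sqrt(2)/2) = t^3 - 9*t^2/2 + sqrt(2)*t + 2*t - 5*sqrt(2)/2 + 7/4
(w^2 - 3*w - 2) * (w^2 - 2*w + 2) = w^4 - 5*w^3 + 6*w^2 - 2*w - 4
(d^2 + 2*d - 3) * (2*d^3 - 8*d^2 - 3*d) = 2*d^5 - 4*d^4 - 25*d^3 + 18*d^2 + 9*d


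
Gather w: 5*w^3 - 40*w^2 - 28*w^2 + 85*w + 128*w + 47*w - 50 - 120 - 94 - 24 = 5*w^3 - 68*w^2 + 260*w - 288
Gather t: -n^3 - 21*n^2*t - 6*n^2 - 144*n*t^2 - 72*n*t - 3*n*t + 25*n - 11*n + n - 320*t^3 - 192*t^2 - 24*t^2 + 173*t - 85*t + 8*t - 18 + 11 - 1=-n^3 - 6*n^2 + 15*n - 320*t^3 + t^2*(-144*n - 216) + t*(-21*n^2 - 75*n + 96) - 8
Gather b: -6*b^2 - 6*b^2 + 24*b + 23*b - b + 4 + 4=-12*b^2 + 46*b + 8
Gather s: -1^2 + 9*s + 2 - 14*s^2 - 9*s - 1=-14*s^2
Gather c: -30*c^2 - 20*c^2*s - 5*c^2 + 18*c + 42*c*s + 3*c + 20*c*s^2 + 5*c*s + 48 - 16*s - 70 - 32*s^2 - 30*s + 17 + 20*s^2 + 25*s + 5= c^2*(-20*s - 35) + c*(20*s^2 + 47*s + 21) - 12*s^2 - 21*s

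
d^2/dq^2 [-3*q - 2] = 0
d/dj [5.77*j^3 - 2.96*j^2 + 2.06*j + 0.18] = 17.31*j^2 - 5.92*j + 2.06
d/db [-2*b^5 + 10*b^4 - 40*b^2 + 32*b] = -10*b^4 + 40*b^3 - 80*b + 32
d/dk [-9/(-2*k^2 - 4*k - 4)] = 9*(-k - 1)/(k^2 + 2*k + 2)^2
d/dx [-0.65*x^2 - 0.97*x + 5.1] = -1.3*x - 0.97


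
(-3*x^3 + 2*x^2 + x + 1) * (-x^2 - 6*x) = 3*x^5 + 16*x^4 - 13*x^3 - 7*x^2 - 6*x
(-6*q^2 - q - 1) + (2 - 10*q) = -6*q^2 - 11*q + 1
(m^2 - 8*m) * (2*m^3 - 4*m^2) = 2*m^5 - 20*m^4 + 32*m^3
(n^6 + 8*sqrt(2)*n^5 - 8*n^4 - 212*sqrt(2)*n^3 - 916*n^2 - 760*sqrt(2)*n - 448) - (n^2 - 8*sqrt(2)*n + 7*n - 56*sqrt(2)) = n^6 + 8*sqrt(2)*n^5 - 8*n^4 - 212*sqrt(2)*n^3 - 917*n^2 - 752*sqrt(2)*n - 7*n - 448 + 56*sqrt(2)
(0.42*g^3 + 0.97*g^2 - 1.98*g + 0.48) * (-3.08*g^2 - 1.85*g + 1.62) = -1.2936*g^5 - 3.7646*g^4 + 4.9843*g^3 + 3.756*g^2 - 4.0956*g + 0.7776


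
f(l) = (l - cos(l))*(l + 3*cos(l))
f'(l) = (1 - 3*sin(l))*(l - cos(l)) + (l + 3*cos(l))*(sin(l) + 1)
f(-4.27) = 21.34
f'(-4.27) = -4.00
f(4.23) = 13.32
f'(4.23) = 17.49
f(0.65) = -0.44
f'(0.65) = 5.00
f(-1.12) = -0.29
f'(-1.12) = -5.74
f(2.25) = 1.05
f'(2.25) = -3.19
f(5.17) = 30.71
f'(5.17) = 18.12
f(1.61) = 2.46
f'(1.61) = -0.31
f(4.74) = 22.73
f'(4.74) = 18.85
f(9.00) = 62.11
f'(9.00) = 6.51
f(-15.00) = 246.06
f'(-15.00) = -48.06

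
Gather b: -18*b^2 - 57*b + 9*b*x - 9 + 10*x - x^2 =-18*b^2 + b*(9*x - 57) - x^2 + 10*x - 9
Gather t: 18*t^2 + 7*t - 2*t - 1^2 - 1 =18*t^2 + 5*t - 2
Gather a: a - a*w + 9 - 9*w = a*(1 - w) - 9*w + 9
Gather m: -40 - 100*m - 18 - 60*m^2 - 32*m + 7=-60*m^2 - 132*m - 51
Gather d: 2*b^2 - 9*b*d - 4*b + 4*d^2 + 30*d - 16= 2*b^2 - 4*b + 4*d^2 + d*(30 - 9*b) - 16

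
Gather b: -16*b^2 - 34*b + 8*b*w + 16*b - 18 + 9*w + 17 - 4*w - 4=-16*b^2 + b*(8*w - 18) + 5*w - 5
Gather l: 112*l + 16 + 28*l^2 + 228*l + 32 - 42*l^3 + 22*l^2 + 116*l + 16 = -42*l^3 + 50*l^2 + 456*l + 64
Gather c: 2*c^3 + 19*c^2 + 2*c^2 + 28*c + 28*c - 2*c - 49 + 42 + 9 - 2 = 2*c^3 + 21*c^2 + 54*c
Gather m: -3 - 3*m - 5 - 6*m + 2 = -9*m - 6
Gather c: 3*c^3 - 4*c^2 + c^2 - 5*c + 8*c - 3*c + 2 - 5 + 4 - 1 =3*c^3 - 3*c^2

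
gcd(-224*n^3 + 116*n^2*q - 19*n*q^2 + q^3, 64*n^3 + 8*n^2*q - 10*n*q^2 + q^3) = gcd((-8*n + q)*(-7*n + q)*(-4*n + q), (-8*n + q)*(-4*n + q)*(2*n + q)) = 32*n^2 - 12*n*q + q^2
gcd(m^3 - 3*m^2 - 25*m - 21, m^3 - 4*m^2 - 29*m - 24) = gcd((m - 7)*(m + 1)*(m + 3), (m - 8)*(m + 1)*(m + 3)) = m^2 + 4*m + 3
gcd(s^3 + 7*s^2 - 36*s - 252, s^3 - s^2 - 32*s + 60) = s + 6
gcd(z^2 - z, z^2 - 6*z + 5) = z - 1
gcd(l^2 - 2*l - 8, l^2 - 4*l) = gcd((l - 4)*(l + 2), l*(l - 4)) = l - 4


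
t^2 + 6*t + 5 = (t + 1)*(t + 5)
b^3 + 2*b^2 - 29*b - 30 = (b - 5)*(b + 1)*(b + 6)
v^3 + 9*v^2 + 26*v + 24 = (v + 2)*(v + 3)*(v + 4)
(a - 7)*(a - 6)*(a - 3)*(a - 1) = a^4 - 17*a^3 + 97*a^2 - 207*a + 126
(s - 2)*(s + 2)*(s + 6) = s^3 + 6*s^2 - 4*s - 24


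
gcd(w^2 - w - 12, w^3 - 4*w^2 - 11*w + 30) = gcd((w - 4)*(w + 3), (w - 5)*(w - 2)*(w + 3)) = w + 3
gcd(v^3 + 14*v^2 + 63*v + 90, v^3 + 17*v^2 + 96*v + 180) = v^2 + 11*v + 30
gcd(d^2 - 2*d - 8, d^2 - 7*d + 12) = d - 4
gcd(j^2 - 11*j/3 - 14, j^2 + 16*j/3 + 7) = j + 7/3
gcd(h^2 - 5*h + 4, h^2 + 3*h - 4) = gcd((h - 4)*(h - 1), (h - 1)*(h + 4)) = h - 1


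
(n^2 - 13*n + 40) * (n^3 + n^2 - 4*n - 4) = n^5 - 12*n^4 + 23*n^3 + 88*n^2 - 108*n - 160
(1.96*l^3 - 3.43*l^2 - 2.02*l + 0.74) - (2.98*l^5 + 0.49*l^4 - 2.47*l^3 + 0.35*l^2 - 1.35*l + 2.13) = -2.98*l^5 - 0.49*l^4 + 4.43*l^3 - 3.78*l^2 - 0.67*l - 1.39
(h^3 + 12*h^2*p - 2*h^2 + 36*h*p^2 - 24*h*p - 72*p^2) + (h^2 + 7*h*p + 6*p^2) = h^3 + 12*h^2*p - h^2 + 36*h*p^2 - 17*h*p - 66*p^2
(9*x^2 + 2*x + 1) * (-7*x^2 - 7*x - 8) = -63*x^4 - 77*x^3 - 93*x^2 - 23*x - 8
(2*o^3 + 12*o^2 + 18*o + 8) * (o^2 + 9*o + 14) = 2*o^5 + 30*o^4 + 154*o^3 + 338*o^2 + 324*o + 112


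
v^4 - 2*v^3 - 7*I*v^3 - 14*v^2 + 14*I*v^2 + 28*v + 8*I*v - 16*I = (v - 2)*(v - 4*I)*(v - 2*I)*(v - I)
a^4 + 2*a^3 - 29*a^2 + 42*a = a*(a - 3)*(a - 2)*(a + 7)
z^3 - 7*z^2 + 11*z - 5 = (z - 5)*(z - 1)^2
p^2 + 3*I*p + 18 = (p - 3*I)*(p + 6*I)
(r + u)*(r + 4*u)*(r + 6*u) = r^3 + 11*r^2*u + 34*r*u^2 + 24*u^3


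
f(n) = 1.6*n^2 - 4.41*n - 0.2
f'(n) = 3.2*n - 4.41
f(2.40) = -1.57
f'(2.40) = 3.27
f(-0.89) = 4.99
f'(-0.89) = -7.26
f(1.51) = -3.21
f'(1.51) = 0.42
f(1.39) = -3.24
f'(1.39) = 0.04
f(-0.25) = 1.00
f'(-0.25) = -5.21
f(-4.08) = 44.43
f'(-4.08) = -17.47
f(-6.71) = 101.43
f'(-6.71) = -25.88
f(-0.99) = 5.73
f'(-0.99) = -7.58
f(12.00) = 177.28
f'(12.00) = 33.99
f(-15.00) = 425.95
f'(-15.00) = -52.41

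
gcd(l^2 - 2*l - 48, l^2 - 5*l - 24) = l - 8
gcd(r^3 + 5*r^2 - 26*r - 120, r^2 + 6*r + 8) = r + 4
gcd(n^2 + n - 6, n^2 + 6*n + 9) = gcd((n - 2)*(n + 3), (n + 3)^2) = n + 3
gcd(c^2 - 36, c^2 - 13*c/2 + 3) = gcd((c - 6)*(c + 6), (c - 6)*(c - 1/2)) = c - 6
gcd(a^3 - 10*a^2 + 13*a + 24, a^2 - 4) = 1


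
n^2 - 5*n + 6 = (n - 3)*(n - 2)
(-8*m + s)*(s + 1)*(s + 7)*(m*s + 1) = -8*m^2*s^3 - 64*m^2*s^2 - 56*m^2*s + m*s^4 + 8*m*s^3 - m*s^2 - 64*m*s - 56*m + s^3 + 8*s^2 + 7*s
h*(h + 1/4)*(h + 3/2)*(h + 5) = h^4 + 27*h^3/4 + 73*h^2/8 + 15*h/8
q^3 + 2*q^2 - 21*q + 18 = (q - 3)*(q - 1)*(q + 6)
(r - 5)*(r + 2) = r^2 - 3*r - 10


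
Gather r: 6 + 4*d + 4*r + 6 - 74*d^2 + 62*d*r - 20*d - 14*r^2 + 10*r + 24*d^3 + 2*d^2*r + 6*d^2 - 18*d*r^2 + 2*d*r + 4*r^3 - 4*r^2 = 24*d^3 - 68*d^2 - 16*d + 4*r^3 + r^2*(-18*d - 18) + r*(2*d^2 + 64*d + 14) + 12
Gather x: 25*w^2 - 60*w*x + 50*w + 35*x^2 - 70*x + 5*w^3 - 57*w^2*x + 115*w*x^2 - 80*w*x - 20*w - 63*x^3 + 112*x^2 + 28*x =5*w^3 + 25*w^2 + 30*w - 63*x^3 + x^2*(115*w + 147) + x*(-57*w^2 - 140*w - 42)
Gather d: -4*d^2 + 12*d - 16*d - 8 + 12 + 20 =-4*d^2 - 4*d + 24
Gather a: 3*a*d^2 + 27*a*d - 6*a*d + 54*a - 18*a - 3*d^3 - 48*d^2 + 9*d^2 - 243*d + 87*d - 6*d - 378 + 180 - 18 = a*(3*d^2 + 21*d + 36) - 3*d^3 - 39*d^2 - 162*d - 216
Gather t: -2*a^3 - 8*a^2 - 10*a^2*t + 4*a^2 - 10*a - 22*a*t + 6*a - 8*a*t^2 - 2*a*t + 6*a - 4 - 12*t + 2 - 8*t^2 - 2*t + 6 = -2*a^3 - 4*a^2 + 2*a + t^2*(-8*a - 8) + t*(-10*a^2 - 24*a - 14) + 4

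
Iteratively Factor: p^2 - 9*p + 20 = (p - 5)*(p - 4)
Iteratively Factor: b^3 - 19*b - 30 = (b - 5)*(b^2 + 5*b + 6) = (b - 5)*(b + 2)*(b + 3)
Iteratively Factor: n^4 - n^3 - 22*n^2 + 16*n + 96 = (n - 3)*(n^3 + 2*n^2 - 16*n - 32) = (n - 3)*(n + 2)*(n^2 - 16) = (n - 3)*(n + 2)*(n + 4)*(n - 4)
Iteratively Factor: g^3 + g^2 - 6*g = (g + 3)*(g^2 - 2*g) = (g - 2)*(g + 3)*(g)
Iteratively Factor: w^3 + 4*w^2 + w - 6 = (w + 3)*(w^2 + w - 2) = (w - 1)*(w + 3)*(w + 2)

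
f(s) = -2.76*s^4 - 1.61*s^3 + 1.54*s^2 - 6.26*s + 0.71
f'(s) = -11.04*s^3 - 4.83*s^2 + 3.08*s - 6.26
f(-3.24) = -212.23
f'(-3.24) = 308.55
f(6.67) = -5913.05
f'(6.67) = -3476.62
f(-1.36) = 6.68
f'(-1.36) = 8.39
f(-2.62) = -73.41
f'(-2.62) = 151.07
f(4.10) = -889.94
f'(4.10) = -835.71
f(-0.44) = 3.80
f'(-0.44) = -7.61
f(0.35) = -1.40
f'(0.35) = -6.25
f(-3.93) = -511.56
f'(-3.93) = 577.15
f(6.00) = -3906.13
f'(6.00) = -2546.30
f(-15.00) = -133850.14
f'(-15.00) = 36120.79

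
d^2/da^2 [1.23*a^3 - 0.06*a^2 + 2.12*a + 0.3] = 7.38*a - 0.12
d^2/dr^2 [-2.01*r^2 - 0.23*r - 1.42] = -4.02000000000000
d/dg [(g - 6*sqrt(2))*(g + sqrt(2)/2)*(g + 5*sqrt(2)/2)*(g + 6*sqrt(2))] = 4*g^3 + 9*sqrt(2)*g^2 - 139*g - 216*sqrt(2)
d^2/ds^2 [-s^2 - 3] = -2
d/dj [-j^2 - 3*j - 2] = -2*j - 3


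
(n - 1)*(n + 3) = n^2 + 2*n - 3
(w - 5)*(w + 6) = w^2 + w - 30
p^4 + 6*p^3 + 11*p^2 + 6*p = p*(p + 1)*(p + 2)*(p + 3)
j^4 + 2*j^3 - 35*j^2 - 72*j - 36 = (j - 6)*(j + 1)^2*(j + 6)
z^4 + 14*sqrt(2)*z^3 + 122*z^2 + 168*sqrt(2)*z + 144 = (z + sqrt(2))^2*(z + 6*sqrt(2))^2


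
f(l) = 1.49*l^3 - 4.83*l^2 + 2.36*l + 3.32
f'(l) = 4.47*l^2 - 9.66*l + 2.36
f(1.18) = 1.83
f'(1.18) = -2.81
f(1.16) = 1.88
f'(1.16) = -2.83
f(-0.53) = 0.49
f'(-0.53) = 8.74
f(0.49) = 3.49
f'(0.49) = -1.30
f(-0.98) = -5.03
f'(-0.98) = 16.12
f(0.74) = 3.03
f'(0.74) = -2.34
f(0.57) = 3.37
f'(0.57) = -1.69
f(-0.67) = -0.88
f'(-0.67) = 10.84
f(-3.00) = -87.46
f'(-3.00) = 71.57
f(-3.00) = -87.46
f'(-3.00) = 71.57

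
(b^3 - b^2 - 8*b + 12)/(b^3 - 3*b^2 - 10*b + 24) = (b - 2)/(b - 4)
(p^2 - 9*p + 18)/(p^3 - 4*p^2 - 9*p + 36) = (p - 6)/(p^2 - p - 12)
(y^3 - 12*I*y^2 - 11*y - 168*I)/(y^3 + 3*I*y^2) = 1 - 15*I/y - 56/y^2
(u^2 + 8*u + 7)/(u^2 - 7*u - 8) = (u + 7)/(u - 8)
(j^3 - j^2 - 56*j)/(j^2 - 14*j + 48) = j*(j + 7)/(j - 6)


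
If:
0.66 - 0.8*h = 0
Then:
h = 0.82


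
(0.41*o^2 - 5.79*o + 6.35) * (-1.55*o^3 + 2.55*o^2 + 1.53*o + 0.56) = -0.6355*o^5 + 10.02*o^4 - 23.9797*o^3 + 7.5634*o^2 + 6.4731*o + 3.556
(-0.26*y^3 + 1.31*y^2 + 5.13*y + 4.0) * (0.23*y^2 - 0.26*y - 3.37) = -0.0598*y^5 + 0.3689*y^4 + 1.7155*y^3 - 4.8285*y^2 - 18.3281*y - 13.48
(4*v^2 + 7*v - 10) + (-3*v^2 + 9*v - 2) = v^2 + 16*v - 12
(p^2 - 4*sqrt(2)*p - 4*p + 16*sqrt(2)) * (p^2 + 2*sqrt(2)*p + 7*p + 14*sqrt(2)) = p^4 - 2*sqrt(2)*p^3 + 3*p^3 - 44*p^2 - 6*sqrt(2)*p^2 - 48*p + 56*sqrt(2)*p + 448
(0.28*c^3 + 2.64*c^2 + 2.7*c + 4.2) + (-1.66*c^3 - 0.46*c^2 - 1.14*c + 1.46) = -1.38*c^3 + 2.18*c^2 + 1.56*c + 5.66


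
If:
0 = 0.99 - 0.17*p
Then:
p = 5.82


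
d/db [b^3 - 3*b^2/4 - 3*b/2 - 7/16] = 3*b^2 - 3*b/2 - 3/2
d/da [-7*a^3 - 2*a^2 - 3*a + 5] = -21*a^2 - 4*a - 3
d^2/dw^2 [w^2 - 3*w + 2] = 2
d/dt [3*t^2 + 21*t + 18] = 6*t + 21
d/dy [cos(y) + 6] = -sin(y)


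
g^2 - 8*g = g*(g - 8)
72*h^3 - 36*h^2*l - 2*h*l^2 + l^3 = (-6*h + l)*(-2*h + l)*(6*h + l)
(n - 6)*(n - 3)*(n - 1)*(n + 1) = n^4 - 9*n^3 + 17*n^2 + 9*n - 18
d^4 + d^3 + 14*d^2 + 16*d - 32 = (d - 1)*(d + 2)*(d - 4*I)*(d + 4*I)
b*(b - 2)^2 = b^3 - 4*b^2 + 4*b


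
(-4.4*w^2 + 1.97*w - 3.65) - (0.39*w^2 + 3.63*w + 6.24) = -4.79*w^2 - 1.66*w - 9.89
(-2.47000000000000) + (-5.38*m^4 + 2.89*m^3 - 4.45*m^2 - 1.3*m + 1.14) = -5.38*m^4 + 2.89*m^3 - 4.45*m^2 - 1.3*m - 1.33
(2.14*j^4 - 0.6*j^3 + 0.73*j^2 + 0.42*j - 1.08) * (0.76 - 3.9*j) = -8.346*j^5 + 3.9664*j^4 - 3.303*j^3 - 1.0832*j^2 + 4.5312*j - 0.8208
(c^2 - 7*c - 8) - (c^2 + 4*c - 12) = 4 - 11*c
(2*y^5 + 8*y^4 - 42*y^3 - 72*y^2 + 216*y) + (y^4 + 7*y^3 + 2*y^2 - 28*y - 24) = 2*y^5 + 9*y^4 - 35*y^3 - 70*y^2 + 188*y - 24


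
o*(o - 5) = o^2 - 5*o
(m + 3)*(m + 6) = m^2 + 9*m + 18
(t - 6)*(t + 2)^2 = t^3 - 2*t^2 - 20*t - 24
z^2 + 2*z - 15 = (z - 3)*(z + 5)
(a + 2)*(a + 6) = a^2 + 8*a + 12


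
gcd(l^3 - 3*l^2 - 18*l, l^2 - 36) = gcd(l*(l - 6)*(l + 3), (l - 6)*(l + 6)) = l - 6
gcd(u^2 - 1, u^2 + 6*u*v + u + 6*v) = u + 1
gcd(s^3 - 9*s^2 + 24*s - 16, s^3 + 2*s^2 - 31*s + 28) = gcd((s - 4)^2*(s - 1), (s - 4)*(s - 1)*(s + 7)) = s^2 - 5*s + 4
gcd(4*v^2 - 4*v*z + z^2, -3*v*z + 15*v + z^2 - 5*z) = 1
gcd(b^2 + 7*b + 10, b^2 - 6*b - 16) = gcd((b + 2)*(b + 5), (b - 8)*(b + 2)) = b + 2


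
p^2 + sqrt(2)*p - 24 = (p - 3*sqrt(2))*(p + 4*sqrt(2))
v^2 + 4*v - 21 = (v - 3)*(v + 7)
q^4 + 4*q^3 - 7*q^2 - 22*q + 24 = (q - 2)*(q - 1)*(q + 3)*(q + 4)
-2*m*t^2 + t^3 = t^2*(-2*m + t)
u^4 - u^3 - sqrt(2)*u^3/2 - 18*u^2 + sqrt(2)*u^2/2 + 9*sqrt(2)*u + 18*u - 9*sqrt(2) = (u - 1)*(u - 3*sqrt(2))*(u - sqrt(2)/2)*(u + 3*sqrt(2))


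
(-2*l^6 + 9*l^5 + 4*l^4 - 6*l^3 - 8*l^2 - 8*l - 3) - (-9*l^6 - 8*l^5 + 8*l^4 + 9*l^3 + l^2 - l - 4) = 7*l^6 + 17*l^5 - 4*l^4 - 15*l^3 - 9*l^2 - 7*l + 1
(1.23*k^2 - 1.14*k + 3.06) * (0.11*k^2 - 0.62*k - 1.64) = 0.1353*k^4 - 0.888*k^3 - 0.9738*k^2 - 0.0276000000000003*k - 5.0184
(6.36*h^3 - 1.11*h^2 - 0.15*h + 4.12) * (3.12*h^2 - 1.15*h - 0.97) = 19.8432*h^5 - 10.7772*h^4 - 5.3607*h^3 + 14.1036*h^2 - 4.5925*h - 3.9964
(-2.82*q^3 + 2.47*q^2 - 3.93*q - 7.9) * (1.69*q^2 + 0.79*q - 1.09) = -4.7658*q^5 + 1.9465*q^4 - 1.6166*q^3 - 19.148*q^2 - 1.9573*q + 8.611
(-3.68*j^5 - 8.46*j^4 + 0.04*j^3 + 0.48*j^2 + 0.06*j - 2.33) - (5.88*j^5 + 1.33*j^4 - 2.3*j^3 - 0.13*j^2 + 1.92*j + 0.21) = -9.56*j^5 - 9.79*j^4 + 2.34*j^3 + 0.61*j^2 - 1.86*j - 2.54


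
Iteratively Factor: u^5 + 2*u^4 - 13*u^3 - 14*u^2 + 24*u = (u + 4)*(u^4 - 2*u^3 - 5*u^2 + 6*u) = (u + 2)*(u + 4)*(u^3 - 4*u^2 + 3*u) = (u - 3)*(u + 2)*(u + 4)*(u^2 - u) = (u - 3)*(u - 1)*(u + 2)*(u + 4)*(u)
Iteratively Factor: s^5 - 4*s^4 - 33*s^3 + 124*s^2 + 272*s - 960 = (s + 4)*(s^4 - 8*s^3 - s^2 + 128*s - 240) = (s + 4)^2*(s^3 - 12*s^2 + 47*s - 60) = (s - 3)*(s + 4)^2*(s^2 - 9*s + 20) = (s - 5)*(s - 3)*(s + 4)^2*(s - 4)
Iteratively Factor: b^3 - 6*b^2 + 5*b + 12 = (b + 1)*(b^2 - 7*b + 12) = (b - 3)*(b + 1)*(b - 4)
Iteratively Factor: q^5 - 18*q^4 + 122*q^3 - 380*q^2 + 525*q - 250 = (q - 5)*(q^4 - 13*q^3 + 57*q^2 - 95*q + 50) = (q - 5)^2*(q^3 - 8*q^2 + 17*q - 10) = (q - 5)^3*(q^2 - 3*q + 2) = (q - 5)^3*(q - 2)*(q - 1)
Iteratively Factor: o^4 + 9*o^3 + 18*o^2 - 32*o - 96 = (o + 3)*(o^3 + 6*o^2 - 32) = (o - 2)*(o + 3)*(o^2 + 8*o + 16) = (o - 2)*(o + 3)*(o + 4)*(o + 4)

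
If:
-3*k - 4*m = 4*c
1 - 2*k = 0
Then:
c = -m - 3/8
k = 1/2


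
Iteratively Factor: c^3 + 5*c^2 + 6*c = (c + 2)*(c^2 + 3*c) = c*(c + 2)*(c + 3)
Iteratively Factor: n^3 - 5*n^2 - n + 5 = (n - 5)*(n^2 - 1) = (n - 5)*(n - 1)*(n + 1)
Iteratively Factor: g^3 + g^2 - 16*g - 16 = (g + 1)*(g^2 - 16) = (g - 4)*(g + 1)*(g + 4)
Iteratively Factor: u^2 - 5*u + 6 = (u - 2)*(u - 3)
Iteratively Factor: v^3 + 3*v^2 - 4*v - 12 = (v + 3)*(v^2 - 4) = (v + 2)*(v + 3)*(v - 2)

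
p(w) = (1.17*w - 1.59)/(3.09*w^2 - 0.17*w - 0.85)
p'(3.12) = -0.01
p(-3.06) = -0.18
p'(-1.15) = -1.47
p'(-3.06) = -0.08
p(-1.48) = -0.54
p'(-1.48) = -0.62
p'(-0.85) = -5.24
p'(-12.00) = -0.00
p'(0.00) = -1.75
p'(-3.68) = -0.05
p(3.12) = 0.07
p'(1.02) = 1.04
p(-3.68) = -0.14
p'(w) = (0.17 - 6.18*w)*(1.17*w - 1.59)/(3.09*w^2 - 0.17*w - 0.85)^2 + 1.17/(3.09*w^2 - 0.17*w - 0.85)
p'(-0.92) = -3.62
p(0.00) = 1.87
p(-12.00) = -0.04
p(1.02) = -0.18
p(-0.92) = -1.39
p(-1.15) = -0.86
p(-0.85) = -1.69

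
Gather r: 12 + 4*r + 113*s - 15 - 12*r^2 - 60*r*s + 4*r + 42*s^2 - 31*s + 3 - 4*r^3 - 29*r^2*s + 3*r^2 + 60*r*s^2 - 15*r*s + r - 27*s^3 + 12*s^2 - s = -4*r^3 + r^2*(-29*s - 9) + r*(60*s^2 - 75*s + 9) - 27*s^3 + 54*s^2 + 81*s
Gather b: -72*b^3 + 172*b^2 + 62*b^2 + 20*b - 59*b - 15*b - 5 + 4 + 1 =-72*b^3 + 234*b^2 - 54*b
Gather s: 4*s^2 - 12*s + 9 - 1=4*s^2 - 12*s + 8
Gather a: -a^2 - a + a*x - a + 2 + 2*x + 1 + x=-a^2 + a*(x - 2) + 3*x + 3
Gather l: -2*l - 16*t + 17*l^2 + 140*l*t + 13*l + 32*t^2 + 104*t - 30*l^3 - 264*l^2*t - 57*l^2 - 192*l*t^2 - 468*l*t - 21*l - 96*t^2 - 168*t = -30*l^3 + l^2*(-264*t - 40) + l*(-192*t^2 - 328*t - 10) - 64*t^2 - 80*t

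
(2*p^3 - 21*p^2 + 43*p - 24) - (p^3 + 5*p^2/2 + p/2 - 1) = p^3 - 47*p^2/2 + 85*p/2 - 23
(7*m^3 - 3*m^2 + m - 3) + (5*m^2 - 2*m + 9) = 7*m^3 + 2*m^2 - m + 6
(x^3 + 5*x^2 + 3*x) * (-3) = -3*x^3 - 15*x^2 - 9*x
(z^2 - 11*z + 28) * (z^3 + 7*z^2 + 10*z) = z^5 - 4*z^4 - 39*z^3 + 86*z^2 + 280*z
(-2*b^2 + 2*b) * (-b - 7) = 2*b^3 + 12*b^2 - 14*b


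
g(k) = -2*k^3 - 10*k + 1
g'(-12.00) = -874.00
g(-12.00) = 3577.00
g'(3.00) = -64.00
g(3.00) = -83.00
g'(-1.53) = -24.05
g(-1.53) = 23.46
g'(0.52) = -11.62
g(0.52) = -4.48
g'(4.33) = -122.49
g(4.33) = -204.67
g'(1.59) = -25.17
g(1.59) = -22.94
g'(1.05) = -16.62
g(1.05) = -11.82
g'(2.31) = -42.02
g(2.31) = -46.75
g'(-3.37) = -78.14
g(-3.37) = 111.25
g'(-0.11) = -10.07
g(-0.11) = 2.10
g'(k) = -6*k^2 - 10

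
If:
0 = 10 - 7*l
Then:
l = 10/7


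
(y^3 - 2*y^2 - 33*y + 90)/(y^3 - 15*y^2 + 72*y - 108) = (y^2 + y - 30)/(y^2 - 12*y + 36)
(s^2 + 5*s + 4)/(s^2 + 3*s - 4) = (s + 1)/(s - 1)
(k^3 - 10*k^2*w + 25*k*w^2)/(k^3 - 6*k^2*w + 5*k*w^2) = (-k + 5*w)/(-k + w)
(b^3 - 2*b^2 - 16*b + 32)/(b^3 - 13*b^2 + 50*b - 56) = (b + 4)/(b - 7)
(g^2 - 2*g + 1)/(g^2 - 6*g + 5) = (g - 1)/(g - 5)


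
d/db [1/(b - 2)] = -1/(b - 2)^2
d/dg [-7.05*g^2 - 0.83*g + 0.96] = -14.1*g - 0.83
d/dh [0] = 0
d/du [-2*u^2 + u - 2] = 1 - 4*u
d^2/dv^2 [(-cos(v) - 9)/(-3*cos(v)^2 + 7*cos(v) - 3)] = 6*(27*(1 - cos(2*v))^2*cos(v) + 115*(1 - cos(2*v))^2 + 1203*cos(v) + 228*cos(2*v) - 189*cos(3*v) - 6*cos(5*v) - 1248)/(14*cos(v) - 3*cos(2*v) - 9)^3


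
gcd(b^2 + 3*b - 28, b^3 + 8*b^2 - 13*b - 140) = b^2 + 3*b - 28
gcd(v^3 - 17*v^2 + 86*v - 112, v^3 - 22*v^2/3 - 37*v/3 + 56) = v - 8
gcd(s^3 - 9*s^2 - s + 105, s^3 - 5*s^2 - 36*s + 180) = s - 5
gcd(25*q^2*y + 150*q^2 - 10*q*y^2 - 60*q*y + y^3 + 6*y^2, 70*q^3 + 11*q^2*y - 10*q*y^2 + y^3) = -5*q + y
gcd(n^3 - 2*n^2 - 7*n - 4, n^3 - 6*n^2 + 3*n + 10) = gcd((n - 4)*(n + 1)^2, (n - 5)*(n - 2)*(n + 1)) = n + 1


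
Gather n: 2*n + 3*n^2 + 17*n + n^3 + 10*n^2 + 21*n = n^3 + 13*n^2 + 40*n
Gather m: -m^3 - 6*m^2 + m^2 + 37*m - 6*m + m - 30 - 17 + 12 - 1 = -m^3 - 5*m^2 + 32*m - 36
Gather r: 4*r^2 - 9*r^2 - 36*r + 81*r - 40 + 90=-5*r^2 + 45*r + 50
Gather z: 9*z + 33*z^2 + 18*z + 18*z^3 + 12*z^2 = 18*z^3 + 45*z^2 + 27*z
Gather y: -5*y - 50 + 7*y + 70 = 2*y + 20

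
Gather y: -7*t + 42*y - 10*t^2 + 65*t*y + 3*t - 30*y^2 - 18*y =-10*t^2 - 4*t - 30*y^2 + y*(65*t + 24)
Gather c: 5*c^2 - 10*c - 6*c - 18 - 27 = 5*c^2 - 16*c - 45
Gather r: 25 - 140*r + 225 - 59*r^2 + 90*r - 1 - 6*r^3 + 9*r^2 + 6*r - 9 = -6*r^3 - 50*r^2 - 44*r + 240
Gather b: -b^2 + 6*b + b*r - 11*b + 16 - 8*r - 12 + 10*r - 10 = -b^2 + b*(r - 5) + 2*r - 6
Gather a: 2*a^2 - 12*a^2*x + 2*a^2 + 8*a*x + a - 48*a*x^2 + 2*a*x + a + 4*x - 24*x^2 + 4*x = a^2*(4 - 12*x) + a*(-48*x^2 + 10*x + 2) - 24*x^2 + 8*x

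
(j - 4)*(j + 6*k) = j^2 + 6*j*k - 4*j - 24*k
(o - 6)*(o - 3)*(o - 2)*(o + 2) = o^4 - 9*o^3 + 14*o^2 + 36*o - 72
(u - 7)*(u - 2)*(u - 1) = u^3 - 10*u^2 + 23*u - 14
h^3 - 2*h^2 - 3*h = h*(h - 3)*(h + 1)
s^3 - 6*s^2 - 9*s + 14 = (s - 7)*(s - 1)*(s + 2)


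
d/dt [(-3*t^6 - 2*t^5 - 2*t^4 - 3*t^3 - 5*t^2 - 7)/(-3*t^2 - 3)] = t*(12*t^6 + 6*t^5 + 22*t^4 + 13*t^3 + 8*t^2 + 9*t - 4)/(3*(t^4 + 2*t^2 + 1))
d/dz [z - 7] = 1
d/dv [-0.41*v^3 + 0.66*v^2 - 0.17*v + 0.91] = -1.23*v^2 + 1.32*v - 0.17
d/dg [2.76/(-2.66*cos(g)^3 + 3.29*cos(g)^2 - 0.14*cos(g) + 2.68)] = (-22.0248*cos(g)^2 + 18.1608*cos(g) - 0.3864)*sin(g)/(2.66*cos(g)^3 - 3.29*cos(g)^2 + 0.14*cos(g) - 2.68)^2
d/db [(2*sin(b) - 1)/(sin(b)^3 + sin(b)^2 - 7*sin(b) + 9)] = 4*(2*sin(4*b) + 45*cos(b) - cos(3*b))/(-25*sin(b) - sin(3*b) - 2*cos(2*b) + 38)^2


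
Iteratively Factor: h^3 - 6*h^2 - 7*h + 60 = (h + 3)*(h^2 - 9*h + 20) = (h - 4)*(h + 3)*(h - 5)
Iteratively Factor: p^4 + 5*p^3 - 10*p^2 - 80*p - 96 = (p - 4)*(p^3 + 9*p^2 + 26*p + 24) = (p - 4)*(p + 2)*(p^2 + 7*p + 12) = (p - 4)*(p + 2)*(p + 4)*(p + 3)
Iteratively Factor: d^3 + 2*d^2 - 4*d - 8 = (d - 2)*(d^2 + 4*d + 4) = (d - 2)*(d + 2)*(d + 2)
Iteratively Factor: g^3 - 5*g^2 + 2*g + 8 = (g + 1)*(g^2 - 6*g + 8) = (g - 4)*(g + 1)*(g - 2)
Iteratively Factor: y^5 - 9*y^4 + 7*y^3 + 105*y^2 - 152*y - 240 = (y + 3)*(y^4 - 12*y^3 + 43*y^2 - 24*y - 80) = (y - 4)*(y + 3)*(y^3 - 8*y^2 + 11*y + 20) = (y - 4)*(y + 1)*(y + 3)*(y^2 - 9*y + 20) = (y - 4)^2*(y + 1)*(y + 3)*(y - 5)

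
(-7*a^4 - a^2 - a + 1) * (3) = -21*a^4 - 3*a^2 - 3*a + 3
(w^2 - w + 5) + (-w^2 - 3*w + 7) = 12 - 4*w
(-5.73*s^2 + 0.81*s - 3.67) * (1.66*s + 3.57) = -9.5118*s^3 - 19.1115*s^2 - 3.2005*s - 13.1019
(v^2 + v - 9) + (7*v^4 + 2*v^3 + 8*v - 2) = 7*v^4 + 2*v^3 + v^2 + 9*v - 11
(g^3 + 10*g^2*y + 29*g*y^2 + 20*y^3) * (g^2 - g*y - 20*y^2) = g^5 + 9*g^4*y - g^3*y^2 - 209*g^2*y^3 - 600*g*y^4 - 400*y^5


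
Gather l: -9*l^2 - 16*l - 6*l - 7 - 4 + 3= -9*l^2 - 22*l - 8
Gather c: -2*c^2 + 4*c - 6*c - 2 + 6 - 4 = -2*c^2 - 2*c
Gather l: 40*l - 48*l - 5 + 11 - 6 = -8*l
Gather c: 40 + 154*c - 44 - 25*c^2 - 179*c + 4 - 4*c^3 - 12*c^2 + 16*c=-4*c^3 - 37*c^2 - 9*c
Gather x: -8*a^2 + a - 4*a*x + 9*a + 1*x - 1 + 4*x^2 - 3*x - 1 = -8*a^2 + 10*a + 4*x^2 + x*(-4*a - 2) - 2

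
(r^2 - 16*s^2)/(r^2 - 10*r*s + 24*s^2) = (r + 4*s)/(r - 6*s)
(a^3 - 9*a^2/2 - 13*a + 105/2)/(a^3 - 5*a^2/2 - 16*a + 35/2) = (a - 3)/(a - 1)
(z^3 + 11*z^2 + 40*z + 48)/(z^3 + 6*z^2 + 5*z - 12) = (z + 4)/(z - 1)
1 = 1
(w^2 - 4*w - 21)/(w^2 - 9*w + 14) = (w + 3)/(w - 2)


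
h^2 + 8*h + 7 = (h + 1)*(h + 7)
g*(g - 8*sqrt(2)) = g^2 - 8*sqrt(2)*g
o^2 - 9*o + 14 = (o - 7)*(o - 2)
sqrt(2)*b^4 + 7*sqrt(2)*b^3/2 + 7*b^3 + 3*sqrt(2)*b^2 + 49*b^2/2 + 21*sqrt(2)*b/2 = b*(b + 7/2)*(b + 3*sqrt(2))*(sqrt(2)*b + 1)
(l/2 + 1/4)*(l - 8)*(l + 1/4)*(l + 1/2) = l^4/2 - 27*l^3/8 - 19*l^2/4 - 63*l/32 - 1/4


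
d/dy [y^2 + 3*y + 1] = 2*y + 3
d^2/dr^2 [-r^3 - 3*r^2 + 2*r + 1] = -6*r - 6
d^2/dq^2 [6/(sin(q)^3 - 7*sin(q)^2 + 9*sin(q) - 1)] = 6*(-9*sin(q)^6 + 77*sin(q)^5 - 202*sin(q)^4 + 68*sin(q)^3 + 295*sin(q)^2 - 381*sin(q) + 148)/(sin(q)^3 - 7*sin(q)^2 + 9*sin(q) - 1)^3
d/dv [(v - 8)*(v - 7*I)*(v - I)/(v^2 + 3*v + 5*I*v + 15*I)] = (v^4 + v^3*(6 + 10*I) + v^2*(23 - 83*I) + v*(128 - 240*I) - 1128 - 385*I)/(v^4 + v^3*(6 + 10*I) + v^2*(-16 + 60*I) + v*(-150 + 90*I) - 225)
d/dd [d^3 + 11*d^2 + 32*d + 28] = 3*d^2 + 22*d + 32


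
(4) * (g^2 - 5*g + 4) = 4*g^2 - 20*g + 16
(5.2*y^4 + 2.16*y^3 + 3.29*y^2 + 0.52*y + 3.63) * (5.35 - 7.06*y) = -36.712*y^5 + 12.5704*y^4 - 11.6714*y^3 + 13.9303*y^2 - 22.8458*y + 19.4205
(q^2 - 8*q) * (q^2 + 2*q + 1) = q^4 - 6*q^3 - 15*q^2 - 8*q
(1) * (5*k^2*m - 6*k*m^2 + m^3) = 5*k^2*m - 6*k*m^2 + m^3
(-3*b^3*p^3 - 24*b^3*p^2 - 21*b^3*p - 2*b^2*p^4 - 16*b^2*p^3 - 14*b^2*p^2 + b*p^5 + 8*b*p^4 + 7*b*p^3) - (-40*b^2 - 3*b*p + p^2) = -3*b^3*p^3 - 24*b^3*p^2 - 21*b^3*p - 2*b^2*p^4 - 16*b^2*p^3 - 14*b^2*p^2 + 40*b^2 + b*p^5 + 8*b*p^4 + 7*b*p^3 + 3*b*p - p^2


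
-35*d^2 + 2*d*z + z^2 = (-5*d + z)*(7*d + z)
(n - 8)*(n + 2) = n^2 - 6*n - 16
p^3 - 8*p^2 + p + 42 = (p - 7)*(p - 3)*(p + 2)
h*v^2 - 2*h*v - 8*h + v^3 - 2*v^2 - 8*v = (h + v)*(v - 4)*(v + 2)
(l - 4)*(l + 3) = l^2 - l - 12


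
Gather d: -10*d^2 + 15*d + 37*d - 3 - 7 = -10*d^2 + 52*d - 10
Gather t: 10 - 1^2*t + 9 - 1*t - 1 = 18 - 2*t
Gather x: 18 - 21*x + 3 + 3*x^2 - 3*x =3*x^2 - 24*x + 21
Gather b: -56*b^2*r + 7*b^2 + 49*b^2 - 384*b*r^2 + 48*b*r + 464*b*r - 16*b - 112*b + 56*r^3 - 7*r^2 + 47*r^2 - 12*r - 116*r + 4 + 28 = b^2*(56 - 56*r) + b*(-384*r^2 + 512*r - 128) + 56*r^3 + 40*r^2 - 128*r + 32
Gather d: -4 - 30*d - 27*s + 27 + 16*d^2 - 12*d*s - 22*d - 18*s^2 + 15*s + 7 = 16*d^2 + d*(-12*s - 52) - 18*s^2 - 12*s + 30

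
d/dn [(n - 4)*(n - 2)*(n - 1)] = 3*n^2 - 14*n + 14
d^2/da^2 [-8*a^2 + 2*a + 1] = -16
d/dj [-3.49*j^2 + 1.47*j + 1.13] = 1.47 - 6.98*j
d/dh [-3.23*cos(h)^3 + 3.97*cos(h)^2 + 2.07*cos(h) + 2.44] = (9.69*cos(h)^2 - 7.94*cos(h) - 2.07)*sin(h)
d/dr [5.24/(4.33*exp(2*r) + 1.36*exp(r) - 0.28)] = (-45.3784*exp(r) - 7.1264)*exp(r)/(4.33*exp(2*r) + 1.36*exp(r) - 0.28)^2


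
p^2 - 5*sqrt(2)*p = p*(p - 5*sqrt(2))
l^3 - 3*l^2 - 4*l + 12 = (l - 3)*(l - 2)*(l + 2)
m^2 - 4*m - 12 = (m - 6)*(m + 2)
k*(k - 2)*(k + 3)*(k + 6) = k^4 + 7*k^3 - 36*k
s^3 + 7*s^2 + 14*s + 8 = (s + 1)*(s + 2)*(s + 4)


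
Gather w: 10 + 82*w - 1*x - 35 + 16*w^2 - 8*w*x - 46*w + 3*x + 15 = 16*w^2 + w*(36 - 8*x) + 2*x - 10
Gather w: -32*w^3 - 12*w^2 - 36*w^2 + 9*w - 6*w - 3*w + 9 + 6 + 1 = -32*w^3 - 48*w^2 + 16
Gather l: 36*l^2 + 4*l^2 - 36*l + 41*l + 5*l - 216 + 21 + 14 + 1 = 40*l^2 + 10*l - 180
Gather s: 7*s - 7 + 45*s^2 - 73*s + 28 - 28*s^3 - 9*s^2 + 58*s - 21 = -28*s^3 + 36*s^2 - 8*s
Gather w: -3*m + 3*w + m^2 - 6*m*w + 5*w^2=m^2 - 3*m + 5*w^2 + w*(3 - 6*m)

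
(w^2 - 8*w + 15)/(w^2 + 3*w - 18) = (w - 5)/(w + 6)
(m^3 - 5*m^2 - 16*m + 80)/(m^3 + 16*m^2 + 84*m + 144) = (m^2 - 9*m + 20)/(m^2 + 12*m + 36)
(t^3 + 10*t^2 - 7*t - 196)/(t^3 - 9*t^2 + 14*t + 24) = (t^2 + 14*t + 49)/(t^2 - 5*t - 6)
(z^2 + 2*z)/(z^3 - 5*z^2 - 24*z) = (z + 2)/(z^2 - 5*z - 24)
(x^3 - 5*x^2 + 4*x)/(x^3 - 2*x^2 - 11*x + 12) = x/(x + 3)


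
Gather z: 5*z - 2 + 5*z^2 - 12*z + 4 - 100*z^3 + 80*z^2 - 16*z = -100*z^3 + 85*z^2 - 23*z + 2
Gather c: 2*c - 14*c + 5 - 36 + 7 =-12*c - 24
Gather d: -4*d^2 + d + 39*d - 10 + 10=-4*d^2 + 40*d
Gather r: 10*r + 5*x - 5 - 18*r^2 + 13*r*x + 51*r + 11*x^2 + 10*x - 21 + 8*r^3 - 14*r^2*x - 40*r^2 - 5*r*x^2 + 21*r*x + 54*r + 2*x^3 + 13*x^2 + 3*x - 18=8*r^3 + r^2*(-14*x - 58) + r*(-5*x^2 + 34*x + 115) + 2*x^3 + 24*x^2 + 18*x - 44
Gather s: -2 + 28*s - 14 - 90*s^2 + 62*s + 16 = -90*s^2 + 90*s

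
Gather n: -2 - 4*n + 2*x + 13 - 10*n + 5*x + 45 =-14*n + 7*x + 56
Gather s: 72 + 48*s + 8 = 48*s + 80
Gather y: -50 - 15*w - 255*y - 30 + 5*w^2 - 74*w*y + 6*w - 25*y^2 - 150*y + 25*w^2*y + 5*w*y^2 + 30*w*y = 5*w^2 - 9*w + y^2*(5*w - 25) + y*(25*w^2 - 44*w - 405) - 80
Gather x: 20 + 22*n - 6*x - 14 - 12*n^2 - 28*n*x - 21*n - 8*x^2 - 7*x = -12*n^2 + n - 8*x^2 + x*(-28*n - 13) + 6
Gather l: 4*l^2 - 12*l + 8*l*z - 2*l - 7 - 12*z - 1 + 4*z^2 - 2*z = 4*l^2 + l*(8*z - 14) + 4*z^2 - 14*z - 8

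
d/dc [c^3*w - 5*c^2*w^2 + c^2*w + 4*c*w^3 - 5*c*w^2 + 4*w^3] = w*(3*c^2 - 10*c*w + 2*c + 4*w^2 - 5*w)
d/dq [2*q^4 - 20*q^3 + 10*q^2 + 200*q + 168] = 8*q^3 - 60*q^2 + 20*q + 200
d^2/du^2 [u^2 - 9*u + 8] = 2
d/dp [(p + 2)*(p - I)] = 2*p + 2 - I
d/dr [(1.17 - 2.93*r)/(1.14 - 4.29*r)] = (7.203339*r - 1.914174)/(4.29*r - 1.14)^3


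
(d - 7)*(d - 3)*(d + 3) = d^3 - 7*d^2 - 9*d + 63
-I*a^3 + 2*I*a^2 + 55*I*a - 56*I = (a - 8)*(a + 7)*(-I*a + I)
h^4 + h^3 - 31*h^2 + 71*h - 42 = (h - 3)*(h - 2)*(h - 1)*(h + 7)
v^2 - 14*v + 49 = (v - 7)^2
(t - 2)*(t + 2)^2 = t^3 + 2*t^2 - 4*t - 8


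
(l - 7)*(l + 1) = l^2 - 6*l - 7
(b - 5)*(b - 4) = b^2 - 9*b + 20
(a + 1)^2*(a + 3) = a^3 + 5*a^2 + 7*a + 3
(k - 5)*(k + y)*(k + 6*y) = k^3 + 7*k^2*y - 5*k^2 + 6*k*y^2 - 35*k*y - 30*y^2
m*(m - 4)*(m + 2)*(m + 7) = m^4 + 5*m^3 - 22*m^2 - 56*m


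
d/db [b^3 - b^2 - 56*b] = 3*b^2 - 2*b - 56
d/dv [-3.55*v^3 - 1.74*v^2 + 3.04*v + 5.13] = -10.65*v^2 - 3.48*v + 3.04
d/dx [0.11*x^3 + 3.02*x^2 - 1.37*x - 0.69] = 0.33*x^2 + 6.04*x - 1.37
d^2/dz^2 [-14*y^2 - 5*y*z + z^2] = 2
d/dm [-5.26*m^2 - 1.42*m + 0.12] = -10.52*m - 1.42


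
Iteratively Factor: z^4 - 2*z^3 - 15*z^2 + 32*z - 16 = (z + 4)*(z^3 - 6*z^2 + 9*z - 4) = (z - 4)*(z + 4)*(z^2 - 2*z + 1) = (z - 4)*(z - 1)*(z + 4)*(z - 1)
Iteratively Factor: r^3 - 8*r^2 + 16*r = (r - 4)*(r^2 - 4*r) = (r - 4)^2*(r)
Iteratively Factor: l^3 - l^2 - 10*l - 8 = (l + 1)*(l^2 - 2*l - 8) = (l - 4)*(l + 1)*(l + 2)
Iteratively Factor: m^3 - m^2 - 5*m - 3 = (m - 3)*(m^2 + 2*m + 1) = (m - 3)*(m + 1)*(m + 1)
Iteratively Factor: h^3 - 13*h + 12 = (h + 4)*(h^2 - 4*h + 3) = (h - 3)*(h + 4)*(h - 1)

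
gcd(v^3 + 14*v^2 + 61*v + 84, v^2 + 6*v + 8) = v + 4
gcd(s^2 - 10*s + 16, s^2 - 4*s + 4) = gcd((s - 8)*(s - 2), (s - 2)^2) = s - 2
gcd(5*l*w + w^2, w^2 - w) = w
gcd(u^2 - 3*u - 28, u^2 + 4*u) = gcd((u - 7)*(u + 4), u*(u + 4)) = u + 4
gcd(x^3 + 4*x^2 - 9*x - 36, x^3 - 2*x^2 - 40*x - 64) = x + 4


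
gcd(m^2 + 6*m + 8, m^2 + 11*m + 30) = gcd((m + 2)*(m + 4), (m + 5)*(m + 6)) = 1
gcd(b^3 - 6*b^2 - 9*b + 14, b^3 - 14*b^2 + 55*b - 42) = b^2 - 8*b + 7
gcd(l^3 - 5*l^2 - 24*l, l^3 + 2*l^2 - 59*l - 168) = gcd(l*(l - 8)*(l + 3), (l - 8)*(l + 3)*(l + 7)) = l^2 - 5*l - 24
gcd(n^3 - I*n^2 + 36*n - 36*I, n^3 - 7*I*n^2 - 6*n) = n^2 - 7*I*n - 6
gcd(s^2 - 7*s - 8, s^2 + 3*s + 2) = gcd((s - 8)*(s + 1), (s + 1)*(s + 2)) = s + 1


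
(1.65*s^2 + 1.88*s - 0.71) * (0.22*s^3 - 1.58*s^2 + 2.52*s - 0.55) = 0.363*s^5 - 2.1934*s^4 + 1.0314*s^3 + 4.9519*s^2 - 2.8232*s + 0.3905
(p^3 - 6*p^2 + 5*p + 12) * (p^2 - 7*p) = p^5 - 13*p^4 + 47*p^3 - 23*p^2 - 84*p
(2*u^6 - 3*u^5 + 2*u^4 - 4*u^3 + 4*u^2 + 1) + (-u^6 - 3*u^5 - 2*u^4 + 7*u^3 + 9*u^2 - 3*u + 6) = u^6 - 6*u^5 + 3*u^3 + 13*u^2 - 3*u + 7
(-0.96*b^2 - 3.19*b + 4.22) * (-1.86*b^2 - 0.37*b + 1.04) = 1.7856*b^4 + 6.2886*b^3 - 7.6673*b^2 - 4.879*b + 4.3888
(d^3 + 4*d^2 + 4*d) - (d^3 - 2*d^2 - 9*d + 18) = 6*d^2 + 13*d - 18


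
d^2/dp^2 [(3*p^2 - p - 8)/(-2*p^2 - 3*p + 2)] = 4*(11*p^3 + 30*p^2 + 78*p + 49)/(8*p^6 + 36*p^5 + 30*p^4 - 45*p^3 - 30*p^2 + 36*p - 8)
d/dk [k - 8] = 1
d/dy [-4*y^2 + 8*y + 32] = 8 - 8*y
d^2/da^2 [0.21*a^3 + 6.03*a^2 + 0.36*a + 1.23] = 1.26*a + 12.06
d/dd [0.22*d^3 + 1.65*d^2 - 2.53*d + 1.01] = 0.66*d^2 + 3.3*d - 2.53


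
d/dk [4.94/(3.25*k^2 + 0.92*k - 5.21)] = (-32.11*k - 4.5448)/(3.25*k^2 + 0.92*k - 5.21)^2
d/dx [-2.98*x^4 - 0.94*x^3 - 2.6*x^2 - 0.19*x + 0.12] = -11.92*x^3 - 2.82*x^2 - 5.2*x - 0.19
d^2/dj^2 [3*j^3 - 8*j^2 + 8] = 18*j - 16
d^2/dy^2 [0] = 0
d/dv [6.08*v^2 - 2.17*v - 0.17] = 12.16*v - 2.17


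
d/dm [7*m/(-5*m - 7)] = -49/(5*m + 7)^2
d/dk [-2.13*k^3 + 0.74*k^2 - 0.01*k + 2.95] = -6.39*k^2 + 1.48*k - 0.01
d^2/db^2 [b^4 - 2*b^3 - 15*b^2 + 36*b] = 12*b^2 - 12*b - 30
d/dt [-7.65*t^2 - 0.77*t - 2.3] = -15.3*t - 0.77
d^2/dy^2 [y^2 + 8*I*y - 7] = 2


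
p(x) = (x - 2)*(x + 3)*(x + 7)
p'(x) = (x - 2)*(x + 3) + (x - 2)*(x + 7) + (x + 3)*(x + 7)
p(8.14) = 1035.57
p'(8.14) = 330.02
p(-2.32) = -13.75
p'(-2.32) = -19.97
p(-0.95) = -36.59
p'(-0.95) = -11.49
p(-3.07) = 1.39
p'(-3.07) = -19.85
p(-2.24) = -15.34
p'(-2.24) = -19.79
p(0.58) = -38.53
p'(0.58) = 11.29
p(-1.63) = -26.71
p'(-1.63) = -17.11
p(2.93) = 54.76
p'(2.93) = 73.63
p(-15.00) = -1632.00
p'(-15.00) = 436.00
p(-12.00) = -630.00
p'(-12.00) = 241.00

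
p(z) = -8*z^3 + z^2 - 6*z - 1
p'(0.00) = -6.00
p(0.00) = -1.00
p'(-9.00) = -1968.00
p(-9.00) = 5966.00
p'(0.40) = -9.04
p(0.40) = -3.75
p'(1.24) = -40.42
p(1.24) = -22.16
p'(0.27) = -7.21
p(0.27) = -2.70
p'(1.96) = -94.28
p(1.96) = -69.15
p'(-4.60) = -523.04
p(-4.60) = 826.45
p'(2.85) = -195.24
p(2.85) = -195.17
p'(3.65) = -318.44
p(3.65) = -398.59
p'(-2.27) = -134.21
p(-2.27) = 111.35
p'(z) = -24*z^2 + 2*z - 6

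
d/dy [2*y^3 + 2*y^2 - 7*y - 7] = 6*y^2 + 4*y - 7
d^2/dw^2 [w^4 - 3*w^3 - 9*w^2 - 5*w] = 12*w^2 - 18*w - 18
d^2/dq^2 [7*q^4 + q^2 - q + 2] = 84*q^2 + 2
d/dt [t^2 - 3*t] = 2*t - 3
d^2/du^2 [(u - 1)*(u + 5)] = 2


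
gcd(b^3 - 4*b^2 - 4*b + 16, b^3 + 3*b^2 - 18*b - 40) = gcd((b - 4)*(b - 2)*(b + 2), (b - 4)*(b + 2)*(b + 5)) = b^2 - 2*b - 8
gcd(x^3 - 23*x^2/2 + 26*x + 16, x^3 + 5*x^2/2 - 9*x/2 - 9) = 1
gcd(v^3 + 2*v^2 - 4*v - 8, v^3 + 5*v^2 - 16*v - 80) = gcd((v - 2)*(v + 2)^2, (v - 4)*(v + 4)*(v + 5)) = 1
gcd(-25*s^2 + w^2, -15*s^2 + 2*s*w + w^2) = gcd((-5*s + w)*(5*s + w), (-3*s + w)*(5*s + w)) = 5*s + w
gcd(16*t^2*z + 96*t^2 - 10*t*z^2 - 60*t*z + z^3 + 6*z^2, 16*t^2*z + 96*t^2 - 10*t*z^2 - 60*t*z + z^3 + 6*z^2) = 16*t^2*z + 96*t^2 - 10*t*z^2 - 60*t*z + z^3 + 6*z^2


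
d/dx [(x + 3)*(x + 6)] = 2*x + 9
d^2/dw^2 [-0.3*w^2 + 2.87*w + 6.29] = -0.600000000000000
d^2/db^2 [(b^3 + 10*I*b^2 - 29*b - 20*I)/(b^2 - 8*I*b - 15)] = 4*(-79*b^3 + 375*I*b^2 - 555*b + 3355*I)/(b^6 - 24*I*b^5 - 237*b^4 + 1232*I*b^3 + 3555*b^2 - 5400*I*b - 3375)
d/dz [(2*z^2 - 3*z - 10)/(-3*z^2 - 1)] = (-9*z^2 - 64*z + 3)/(9*z^4 + 6*z^2 + 1)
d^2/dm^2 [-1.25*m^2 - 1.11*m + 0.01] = -2.50000000000000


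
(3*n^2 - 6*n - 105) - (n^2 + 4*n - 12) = 2*n^2 - 10*n - 93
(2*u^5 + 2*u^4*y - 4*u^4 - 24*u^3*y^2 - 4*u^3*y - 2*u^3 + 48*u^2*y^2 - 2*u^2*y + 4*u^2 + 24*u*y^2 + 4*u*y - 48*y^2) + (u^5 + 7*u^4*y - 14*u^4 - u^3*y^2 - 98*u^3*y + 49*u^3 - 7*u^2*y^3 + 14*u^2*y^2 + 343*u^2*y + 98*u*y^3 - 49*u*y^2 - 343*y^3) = 3*u^5 + 9*u^4*y - 18*u^4 - 25*u^3*y^2 - 102*u^3*y + 47*u^3 - 7*u^2*y^3 + 62*u^2*y^2 + 341*u^2*y + 4*u^2 + 98*u*y^3 - 25*u*y^2 + 4*u*y - 343*y^3 - 48*y^2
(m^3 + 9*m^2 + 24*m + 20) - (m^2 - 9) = m^3 + 8*m^2 + 24*m + 29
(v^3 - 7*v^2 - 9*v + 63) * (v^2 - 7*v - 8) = v^5 - 14*v^4 + 32*v^3 + 182*v^2 - 369*v - 504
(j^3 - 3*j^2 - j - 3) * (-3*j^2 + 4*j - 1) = -3*j^5 + 13*j^4 - 10*j^3 + 8*j^2 - 11*j + 3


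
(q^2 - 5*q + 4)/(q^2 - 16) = (q - 1)/(q + 4)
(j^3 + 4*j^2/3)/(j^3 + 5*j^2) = (j + 4/3)/(j + 5)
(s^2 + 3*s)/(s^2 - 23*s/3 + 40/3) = 3*s*(s + 3)/(3*s^2 - 23*s + 40)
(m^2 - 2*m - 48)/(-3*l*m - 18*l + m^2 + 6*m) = (8 - m)/(3*l - m)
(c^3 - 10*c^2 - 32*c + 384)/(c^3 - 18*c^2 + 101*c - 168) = (c^2 - 2*c - 48)/(c^2 - 10*c + 21)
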